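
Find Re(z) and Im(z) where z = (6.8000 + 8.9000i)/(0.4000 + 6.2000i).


Multiply by conjugate: (6.8000 + 8.9000i)(0.4000 - 6.2000i) / (0.4^2 + 6.2^2)
Numerator real = 6.8*0.4 + 8.9*6.2 = 57.9
Numerator imag = 8.9*0.4 - 6.8*6.2 = -38.6
Denominator = 38.6
Re(z) = 57.9/38.6 = 1.5000
Im(z) = -38.6/38.6 = -1.0000

Re(z) = 1.5000, Im(z) = -1.0000


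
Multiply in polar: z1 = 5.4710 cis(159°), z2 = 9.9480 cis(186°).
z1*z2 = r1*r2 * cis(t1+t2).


r = 5.4710 * 9.9480 = 54.4255
theta = 159° + 186° = 345° = 345° (mod 360)

54.4255 cis(345°)


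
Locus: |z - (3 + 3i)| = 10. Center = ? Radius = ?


|z - z0| = r is a circle with center z0 and radius r.
Center = (3, 3), radius = 10

Circle with center (3, 3) and radius 10


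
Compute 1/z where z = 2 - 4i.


|z|^2 = 4+16 = 20
1/z = (2 + 4i)/20

1/z = 0.1000 + 0.2000i


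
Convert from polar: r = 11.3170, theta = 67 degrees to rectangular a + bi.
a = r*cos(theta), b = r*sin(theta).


a = 11.3170*cos(67°) = 11.3170*0.39073 = 4.4219
b = 11.3170*sin(67°) = 11.3170*0.920505 = 10.4174

4.4219 + 10.4174i


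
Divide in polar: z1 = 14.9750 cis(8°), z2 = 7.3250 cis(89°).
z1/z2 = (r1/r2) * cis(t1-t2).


r = 14.9750 / 7.3250 = 2.0444
theta = 8° - 89° = -81° = 279° (mod 360)

2.0444 cis(279°)


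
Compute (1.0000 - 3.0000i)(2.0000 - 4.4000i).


Real = 1*2 - (-3)*(-4.4) = 2 - 13.2 = -11.2
Imag = 1*(-4.4) + 2*(-3) = -4.4 - (6) = -10.4

-11.2000 - 10.4000i


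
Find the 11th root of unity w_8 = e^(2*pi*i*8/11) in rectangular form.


Angle = 360*8/11 = 261.8182°
a = cos(261.8182°) = -0.1423
b = sin(261.8182°) = -0.9898

-0.1423 - 0.9898i


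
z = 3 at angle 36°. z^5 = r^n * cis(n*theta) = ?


r^5 = 3^5 = 243
n*theta = 5*36° = 180° = 180° (mod 360)
a = 243*cos(180°) = -243.0000
b = 243*sin(180°) = 0

243 cis(180°) = -243.0000 + 0i


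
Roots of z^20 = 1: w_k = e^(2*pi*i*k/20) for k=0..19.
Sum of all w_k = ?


The sum of all 20th roots of unity is 0.
Geometric series: (1 - w^20)/(1 - w) = (1-1)/(1-w) = 0 since w^20 = 1, w ≠ 1.
Alternatively: coefficient of z^19 in z^20 - 1 is 0.

0


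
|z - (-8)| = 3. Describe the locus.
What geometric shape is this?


|z - z0| = r is a circle with center z0 and radius r.
Center = (-8, 0), radius = 3

Circle with center (-8, 0) and radius 3


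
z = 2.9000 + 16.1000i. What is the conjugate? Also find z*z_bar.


z_bar = 2.9000 - 16.1000i
z*z_bar = 2.9^2 + 16.1^2 = 8.41 + 259.21 = 267.62

z_bar = 2.9000 - 16.1000i, z*z_bar = 267.62


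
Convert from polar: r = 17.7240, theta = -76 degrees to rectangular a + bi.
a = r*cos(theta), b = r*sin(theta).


a = 17.7240*cos(-76°) = 17.7240*0.24192 = 4.2878
b = 17.7240*sin(-76°) = 17.7240*(-0.970296) = -17.1975

4.2878 - 17.1975i


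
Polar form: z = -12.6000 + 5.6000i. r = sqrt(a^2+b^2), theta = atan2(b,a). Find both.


r = sqrt(158.76+31.36) = sqrt(190.12) = 13.7884
theta = atan2(5.6, -12.6) = 156.0375 degrees

r = 13.7884, theta = 156.0375 degrees


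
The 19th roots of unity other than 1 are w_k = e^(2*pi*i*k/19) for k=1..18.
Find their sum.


With w = e^(2*pi*i/19), all 19 of the 19th roots of unity w^0 = 1, w, ..., w^(18) sum to 0: 1 + w + ... + w^(18) = (1 - w^19)/(1 - w) = 0 since w^19 = 1, w ≠ 1.
Removing the root 1: w + w^2 + ... + w^(18) = 0 - 1 = -1

Sum = -1


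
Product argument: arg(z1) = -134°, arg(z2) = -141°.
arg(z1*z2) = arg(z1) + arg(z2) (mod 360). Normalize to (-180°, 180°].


arg(z1*z2) = -134° - 141° = -275°
Normalized to (-180°, 180°]: 85°

85°


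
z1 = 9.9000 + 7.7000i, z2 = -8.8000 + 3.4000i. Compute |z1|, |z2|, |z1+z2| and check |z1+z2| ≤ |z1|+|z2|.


|z1| = sqrt(9.9^2 + 7.7^2) = sqrt(157.3) = 12.5419
|z2| = sqrt((-8.8)^2 + 3.4^2) = sqrt(89) = 9.4340
z1+z2 = 1.1000 + 11.1000i
|z1+z2| = sqrt(124.42) = 11.1544
|z1|+|z2| = 12.5419 + 9.4340 = 21.9759

|z1+z2| = 11.1544 ≤ |z1|+|z2| = 21.9759 (verified)


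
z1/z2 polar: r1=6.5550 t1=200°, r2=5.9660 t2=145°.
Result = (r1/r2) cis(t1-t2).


r = 6.5550 / 5.9660 = 1.0987
theta = 200° - 145° = 55° = 55° (mod 360)

1.0987 cis(55°)


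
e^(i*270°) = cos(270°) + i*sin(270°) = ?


cos(270°) = 0
sin(270°) = -1.0000

e^(i*270°) = 0 - 1.0000i


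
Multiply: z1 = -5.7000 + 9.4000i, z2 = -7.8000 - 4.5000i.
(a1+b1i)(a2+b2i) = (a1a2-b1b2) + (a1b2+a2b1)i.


Real = -5.7*(-7.8) - 9.4*(-4.5) = 44.46 - (-42.3) = 86.76
Imag = -5.7*(-4.5) - (7.8)*9.4 = 25.65 - (73.32) = -47.67

86.7600 - 47.6700i


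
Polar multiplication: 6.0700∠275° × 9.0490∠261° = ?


r = 6.0700 * 9.0490 = 54.9274
theta = 275° + 261° = 536° = 176° (mod 360)

54.9274 cis(176°)


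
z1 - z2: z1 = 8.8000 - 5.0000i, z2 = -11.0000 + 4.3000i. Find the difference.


Real: 8.8 + 11 = 19.8
Imag: -5 - 4.3 = -9.3

19.8000 - 9.3000i


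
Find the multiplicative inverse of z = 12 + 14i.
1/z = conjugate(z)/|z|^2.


|z|^2 = 144+196 = 340
1/z = (12 - 14i)/340

1/z = 0.0353 - 0.0412i


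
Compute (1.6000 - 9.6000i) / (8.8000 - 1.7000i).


Conjugate of z2 = 8.8000 + 1.7000i
Numerator: (1.6000 - 9.6000i)(8.8000 + 1.7000i) = 30.4000 - 81.7600i
Denominator: 8.8^2 + (-1.7)^2 = 80.33
Result = (30.4000 - 81.7600i)/80.33

0.3784 - 1.0178i


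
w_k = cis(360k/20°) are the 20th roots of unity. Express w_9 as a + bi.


Angle = 360*9/20 = 162°
a = cos(162°) = -0.9511
b = sin(162°) = 0.3090

-0.9511 + 0.3090i


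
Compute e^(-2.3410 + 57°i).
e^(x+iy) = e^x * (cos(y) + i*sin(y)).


e^-2.3410 = 0.0962
cos(57°) = 0.5446
sin(57°) = 0.8387
Real = 0.0962*0.5446 = 0.0524
Imag = 0.0962*0.8387 = 0.0807

0.0524 + 0.0807i


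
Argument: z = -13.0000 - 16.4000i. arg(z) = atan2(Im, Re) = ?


Re = -13, Im = -16.4
arg = atan2(-16.4, -13) = -128.4033 degrees

arg(z) = -128.4033 degrees


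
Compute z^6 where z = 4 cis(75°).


r^6 = 4^6 = 4096
n*theta = 6*75° = 450° = 90° (mod 360)
a = 4096*cos(90°) = 0
b = 4096*sin(90°) = 4096.0000

4096 cis(90°) = 0 + 4096.0000i


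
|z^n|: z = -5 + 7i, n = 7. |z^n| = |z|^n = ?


|z| = sqrt(25+49) = sqrt(74) = 8.6023
|z^7| = |z|^7 = (sqrt(74))^7 = 74^3 * sqrt(74) = 405224*sqrt(74)

|z^7| = 405224*sqrt(74) ≈ 3485868.6540


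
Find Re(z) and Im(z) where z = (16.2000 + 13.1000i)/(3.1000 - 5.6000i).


Multiply by conjugate: (16.2000 + 13.1000i)(3.1000 + 5.6000i) / (3.1^2 + (-5.6)^2)
Numerator real = 16.2*3.1 + 13.1*(-5.6) = -23.14
Numerator imag = 13.1*3.1 - 16.2*(-5.6) = 131.33
Denominator = 40.97
Re(z) = -23.14/40.97 = -0.5648
Im(z) = 131.33/40.97 = 3.2055

Re(z) = -0.5648, Im(z) = 3.2055


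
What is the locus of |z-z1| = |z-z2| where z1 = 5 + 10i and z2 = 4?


Equal distances means the locus is the perpendicular bisector of z1 and z2.
Midpoint = ((5+4)/2, (10+0)/2) = (4.5000, 5.0000)

Perpendicular bisector through (4.5000, 5.0000)


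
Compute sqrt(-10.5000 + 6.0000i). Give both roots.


|z| = sqrt(110.25+36) = 12.0934
sqrt((|z|+a)/2) = sqrt((12.0934+(-10.5))/2) = sqrt(0.7967) = 0.8926
sqrt((|z|-a)/2) = sqrt((12.0934-(-10.5))/2) = sqrt(11.2967) = 3.3611

±(0.8926 + 3.3611i) i.e. 0.8926 + 3.3611i and -0.8926 - 3.3611i


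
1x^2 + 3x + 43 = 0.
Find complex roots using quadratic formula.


disc = 3^2 - 4*1*43 = 9 - 172 = -163
sqrt(|disc|) = sqrt(163) = 12.7671
Real part = -3/(2*1) = -1.5000
Imag part = 12.7671/(2*1) = 6.3836

-1.5000 ± 6.3836i


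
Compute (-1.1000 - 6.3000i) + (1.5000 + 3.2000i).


Real: -1.1 + 1.5 = 0.4
Imag: -6.3 + 3.2 = -3.1

0.4000 - 3.1000i


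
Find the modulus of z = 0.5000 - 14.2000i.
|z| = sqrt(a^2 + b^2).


|z| = sqrt(0.5^2 + (-14.2)^2) = sqrt(0.25 + 201.64) = sqrt(201.89) = 14.2088

|z| = 14.2088


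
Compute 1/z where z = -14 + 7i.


|z|^2 = 196+49 = 245
1/z = (-14 - 7i)/245

1/z = -0.0571 - 0.0286i


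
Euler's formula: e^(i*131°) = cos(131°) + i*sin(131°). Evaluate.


cos(131°) = -0.6561
sin(131°) = 0.7547

e^(i*131°) = -0.6561 + 0.7547i


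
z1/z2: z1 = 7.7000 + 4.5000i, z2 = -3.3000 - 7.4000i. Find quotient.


Conjugate of z2 = -3.3000 + 7.4000i
Numerator: (7.7000 + 4.5000i)(-3.3000 + 7.4000i) = -58.7100 + 42.1300i
Denominator: (-3.3)^2 + (-7.4)^2 = 65.65
Result = (-58.7100 + 42.1300i)/65.65

-0.8943 + 0.6417i


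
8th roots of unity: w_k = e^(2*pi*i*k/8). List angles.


The 8th roots of unity are cis(360k/8°) for k=0..7
Angle step = 360/8 = 45°
Primitive root: cis(45°)
Primitive root = 0.7071 + 0.7071i

8 roots at angles: 0°, 45°, 90°, 135°, 180°, 225°, 270°, 315°


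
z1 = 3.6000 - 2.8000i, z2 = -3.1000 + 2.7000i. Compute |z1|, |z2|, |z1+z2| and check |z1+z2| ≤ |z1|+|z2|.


|z1| = sqrt(3.6^2 + (-2.8)^2) = sqrt(20.8) = 4.5607
|z2| = sqrt((-3.1)^2 + 2.7^2) = sqrt(16.9) = 4.1110
z1+z2 = 0.5000 - 0.1000i
|z1+z2| = sqrt(0.26) = 0.5099
|z1|+|z2| = 4.5607 + 4.1110 = 8.6717

|z1+z2| = 0.5099 ≤ |z1|+|z2| = 8.6717 (verified)


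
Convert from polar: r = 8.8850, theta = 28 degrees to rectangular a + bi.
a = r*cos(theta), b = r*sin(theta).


a = 8.8850*cos(28°) = 8.8850*0.88295 = 7.8450
b = 8.8850*sin(28°) = 8.8850*0.469472 = 4.1713

7.8450 + 4.1713i


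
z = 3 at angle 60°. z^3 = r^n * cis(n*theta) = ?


r^3 = 3^3 = 27
n*theta = 3*60° = 180° = 180° (mod 360)
a = 27*cos(180°) = -27.0000
b = 27*sin(180°) = 0

27 cis(180°) = -27.0000 + 0i


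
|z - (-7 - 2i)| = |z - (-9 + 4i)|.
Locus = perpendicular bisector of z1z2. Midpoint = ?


Equal distances means the locus is the perpendicular bisector of z1 and z2.
Midpoint = ((-7+(-9))/2, (-2+4)/2) = (-8.0000, 1.0000)

Perpendicular bisector through (-8.0000, 1.0000)


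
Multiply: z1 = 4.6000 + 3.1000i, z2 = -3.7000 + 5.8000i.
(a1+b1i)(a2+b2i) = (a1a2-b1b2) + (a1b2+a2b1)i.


Real = 4.6*(-3.7) - 3.1*5.8 = -17.02 - 17.98 = -35
Imag = 4.6*5.8 - (3.7)*3.1 = 26.68 - (11.47) = 15.21

-35.0000 + 15.2100i


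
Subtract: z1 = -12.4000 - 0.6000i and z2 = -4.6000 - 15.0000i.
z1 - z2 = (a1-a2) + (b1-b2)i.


Real: -12.4 + 4.6 = -7.8
Imag: -0.6 + 15 = 14.4

-7.8000 + 14.4000i


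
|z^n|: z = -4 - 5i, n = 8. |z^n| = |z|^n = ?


|z| = sqrt(16+25) = sqrt(41) = 6.4031
|z^8| = |z|^8 = (sqrt(41))^8 = 41^4 = 2825761

|z^8| = 2825761


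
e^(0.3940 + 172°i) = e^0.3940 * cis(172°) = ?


e^0.3940 = 1.4829
cos(172°) = -0.9903
sin(172°) = 0.1392
Real = 1.4829*(-0.9903) = -1.4685
Imag = 1.4829*0.1392 = 0.2064

-1.4685 + 0.2064i


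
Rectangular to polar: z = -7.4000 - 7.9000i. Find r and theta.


r = sqrt(54.76+62.41) = sqrt(117.17) = 10.8245
theta = atan2(-7.9, -7.4) = -133.1283 degrees

r = 10.8245, theta = -133.1283 degrees


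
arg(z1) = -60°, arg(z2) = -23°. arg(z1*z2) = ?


arg(z1*z2) = -60° - 23° = -83°
Normalized to (-180°, 180°]: -83°

-83°


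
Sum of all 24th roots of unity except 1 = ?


With w = e^(2*pi*i/24), all 24 of the 24th roots of unity w^0 = 1, w, ..., w^(23) sum to 0: 1 + w + ... + w^(23) = (1 - w^24)/(1 - w) = 0 since w^24 = 1, w ≠ 1.
Removing the root 1: w + w^2 + ... + w^(23) = 0 - 1 = -1

Sum = -1


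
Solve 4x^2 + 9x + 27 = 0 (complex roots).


disc = 9^2 - 4*4*27 = 81 - 432 = -351
sqrt(|disc|) = sqrt(351) = 18.7350
Real part = -9/(2*4) = -1.1250
Imag part = 18.7350/(2*4) = 2.3419

-1.1250 ± 2.3419i


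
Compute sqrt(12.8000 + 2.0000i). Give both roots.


|z| = sqrt(163.84+4) = 12.9553
sqrt((|z|+a)/2) = sqrt((12.9553+12.8)/2) = sqrt(12.8777) = 3.5885
sqrt((|z|-a)/2) = sqrt((12.9553-12.8)/2) = sqrt(0.0777) = 0.2787

±(3.5885 + 0.2787i) i.e. 3.5885 + 0.2787i and -3.5885 - 0.2787i


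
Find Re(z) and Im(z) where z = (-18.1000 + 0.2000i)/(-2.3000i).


Multiply by conjugate: (-18.1000 + 0.2000i)(2.3000i) / (0^2 + (-2.3)^2)
Numerator real = -18.1*0 + 0.2*(-2.3) = -0.46
Numerator imag = 0.2*0 - (-18.1)*(-2.3) = -41.63
Denominator = 5.29
Re(z) = -0.46/5.29 = -0.0870
Im(z) = -41.63/5.29 = -7.8696

Re(z) = -0.0870, Im(z) = -7.8696


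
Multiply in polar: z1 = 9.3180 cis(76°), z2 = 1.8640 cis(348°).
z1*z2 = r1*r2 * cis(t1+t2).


r = 9.3180 * 1.8640 = 17.3688
theta = 76° + 348° = 424° = 64° (mod 360)

17.3688 cis(64°)


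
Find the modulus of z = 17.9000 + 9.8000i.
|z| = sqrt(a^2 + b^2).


|z| = sqrt(17.9^2 + 9.8^2) = sqrt(320.41 + 96.04) = sqrt(416.45) = 20.4071

|z| = 20.4071


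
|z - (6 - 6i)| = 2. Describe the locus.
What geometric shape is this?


|z - z0| = r is a circle with center z0 and radius r.
Center = (6, -6), radius = 2

Circle with center (6, -6) and radius 2


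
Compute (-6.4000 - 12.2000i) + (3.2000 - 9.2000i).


Real: -6.4 + 3.2 = -3.2
Imag: -12.2 - 9.2 = -21.4

-3.2000 - 21.4000i


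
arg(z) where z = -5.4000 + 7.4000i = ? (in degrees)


Re = -5.4, Im = 7.4
arg = atan2(7.4, -5.4) = 126.1193 degrees

arg(z) = 126.1193 degrees


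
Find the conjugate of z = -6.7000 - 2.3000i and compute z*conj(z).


z_bar = -6.7000 + 2.3000i
z*z_bar = (-6.7)^2 + (-2.3)^2 = 44.89 + 5.29 = 50.18

z_bar = -6.7000 + 2.3000i, z*z_bar = 50.18


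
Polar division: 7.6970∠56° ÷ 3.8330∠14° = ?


r = 7.6970 / 3.8330 = 2.0081
theta = 56° - 14° = 42° = 42° (mod 360)

2.0081 cis(42°)


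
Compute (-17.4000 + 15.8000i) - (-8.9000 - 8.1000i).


Real: -17.4 + 8.9 = -8.5
Imag: 15.8 + 8.1 = 23.9

-8.5000 + 23.9000i


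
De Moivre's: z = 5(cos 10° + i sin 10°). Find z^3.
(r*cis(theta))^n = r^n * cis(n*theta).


r^3 = 5^3 = 125
n*theta = 3*10° = 30° = 30° (mod 360)
a = 125*cos(30°) = 108.2532
b = 125*sin(30°) = 62.5000

125 cis(30°) = 108.2532 + 62.5000i


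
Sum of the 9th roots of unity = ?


The sum of all 9th roots of unity is 0.
Geometric series: (1 - w^9)/(1 - w) = (1-1)/(1-w) = 0 since w^9 = 1, w ≠ 1.
Alternatively: coefficient of z^8 in z^9 - 1 is 0.

0


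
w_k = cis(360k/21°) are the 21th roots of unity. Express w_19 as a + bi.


Angle = 360*19/21 = 325.7143°
a = cos(325.7143°) = 0.8262
b = sin(325.7143°) = -0.5633

0.8262 - 0.5633i


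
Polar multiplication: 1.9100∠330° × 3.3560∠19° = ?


r = 1.9100 * 3.3560 = 6.4100
theta = 330° + 19° = 349° = 349° (mod 360)

6.4100 cis(349°)


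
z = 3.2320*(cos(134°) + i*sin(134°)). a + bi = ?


a = 3.2320*cos(134°) = 3.2320*(-0.69466) = -2.2451
b = 3.2320*sin(134°) = 3.2320*0.71934 = 2.3249

-2.2451 + 2.3249i


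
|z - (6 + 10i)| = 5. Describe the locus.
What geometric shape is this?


|z - z0| = r is a circle with center z0 and radius r.
Center = (6, 10), radius = 5

Circle with center (6, 10) and radius 5


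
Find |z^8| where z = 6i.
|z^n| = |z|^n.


|z| = sqrt(0+36) = sqrt(36) = 6
|z^8| = |z|^8 = 6^8 = 1679616

|z^8| = 1679616


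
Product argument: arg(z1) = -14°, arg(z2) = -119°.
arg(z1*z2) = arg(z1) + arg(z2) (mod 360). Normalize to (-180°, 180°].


arg(z1*z2) = -14° - 119° = -133°
Normalized to (-180°, 180°]: -133°

-133°


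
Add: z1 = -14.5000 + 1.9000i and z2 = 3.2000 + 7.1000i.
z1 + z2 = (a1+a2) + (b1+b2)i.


Real: -14.5 + 3.2 = -11.3
Imag: 1.9 + 7.1 = 9

-11.3000 + 9.0000i


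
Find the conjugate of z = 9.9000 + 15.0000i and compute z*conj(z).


z_bar = 9.9000 - 15.0000i
z*z_bar = 9.9^2 + 15^2 = 98.01 + 225 = 323.01

z_bar = 9.9000 - 15.0000i, z*z_bar = 323.01


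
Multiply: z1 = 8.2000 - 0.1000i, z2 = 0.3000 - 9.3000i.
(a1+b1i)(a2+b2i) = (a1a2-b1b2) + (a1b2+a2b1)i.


Real = 8.2*0.3 - (-0.1)*(-9.3) = 2.46 - 0.93 = 1.53
Imag = 8.2*(-9.3) + 0.3*(-0.1) = -76.26 - (0.03) = -76.29

1.5300 - 76.2900i


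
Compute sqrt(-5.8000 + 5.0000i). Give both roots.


|z| = sqrt(33.64+25) = 7.6577
sqrt((|z|+a)/2) = sqrt((7.6577+(-5.8))/2) = sqrt(0.9288) = 0.9638
sqrt((|z|-a)/2) = sqrt((7.6577-(-5.8))/2) = sqrt(6.7288) = 2.5940

±(0.9638 + 2.5940i) i.e. 0.9638 + 2.5940i and -0.9638 - 2.5940i


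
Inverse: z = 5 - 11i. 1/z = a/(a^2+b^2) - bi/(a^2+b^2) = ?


|z|^2 = 25+121 = 146
1/z = (5 + 11i)/146

1/z = 0.0342 + 0.0753i


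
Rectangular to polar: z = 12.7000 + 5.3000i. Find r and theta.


r = sqrt(161.29+28.09) = sqrt(189.38) = 13.7615
theta = atan2(5.3, 12.7) = 22.6519 degrees

r = 13.7615, theta = 22.6519 degrees


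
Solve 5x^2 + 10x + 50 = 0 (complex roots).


disc = 10^2 - 4*5*50 = 100 - 1000 = -900
sqrt(|disc|) = sqrt(900) = 30.0000
Real part = -10/(2*5) = -1.0000
Imag part = 30.0000/(2*5) = 3.0000

-1.0000 ± 3.0000i


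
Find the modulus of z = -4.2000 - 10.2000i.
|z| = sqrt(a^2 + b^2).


|z| = sqrt((-4.2)^2 + (-10.2)^2) = sqrt(17.64 + 104.04) = sqrt(121.68) = 11.0309

|z| = 11.0309


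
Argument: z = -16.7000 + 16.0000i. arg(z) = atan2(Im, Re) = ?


Re = -16.7, Im = 16
arg = atan2(16, -16.7) = 136.2263 degrees

arg(z) = 136.2263 degrees


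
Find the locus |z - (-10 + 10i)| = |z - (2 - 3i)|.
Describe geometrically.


Equal distances means the locus is the perpendicular bisector of z1 and z2.
Midpoint = ((-10+2)/2, (10+(-3))/2) = (-4.0000, 3.5000)

Perpendicular bisector through (-4.0000, 3.5000)


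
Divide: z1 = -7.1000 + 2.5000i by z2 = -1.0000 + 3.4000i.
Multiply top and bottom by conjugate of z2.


Conjugate of z2 = -1.0000 - 3.4000i
Numerator: (-7.1000 + 2.5000i)(-1.0000 - 3.4000i) = 15.6000 + 21.6400i
Denominator: (-1)^2 + 3.4^2 = 12.56
Result = (15.6000 + 21.6400i)/12.56

1.2420 + 1.7229i


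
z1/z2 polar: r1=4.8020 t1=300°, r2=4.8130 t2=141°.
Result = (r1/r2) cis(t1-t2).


r = 4.8020 / 4.8130 = 0.9977
theta = 300° - 141° = 159° = 159° (mod 360)

0.9977 cis(159°)


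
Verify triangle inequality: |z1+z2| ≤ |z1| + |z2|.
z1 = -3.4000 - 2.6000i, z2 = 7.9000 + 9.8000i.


|z1| = sqrt((-3.4)^2 + (-2.6)^2) = sqrt(18.32) = 4.2802
|z2| = sqrt(7.9^2 + 9.8^2) = sqrt(158.45) = 12.5877
z1+z2 = 4.5000 + 7.2000i
|z1+z2| = sqrt(72.09) = 8.4906
|z1|+|z2| = 4.2802 + 12.5877 = 16.8679

|z1+z2| = 8.4906 ≤ |z1|+|z2| = 16.8679 (verified)


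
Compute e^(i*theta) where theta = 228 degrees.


cos(228°) = -0.6691
sin(228°) = -0.7431

e^(i*228°) = -0.6691 - 0.7431i


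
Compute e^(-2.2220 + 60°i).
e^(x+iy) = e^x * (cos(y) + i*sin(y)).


e^-2.2220 = 0.1084
cos(60°) = 0.5
sin(60°) = 0.866
Real = 0.1084*0.5 = 0.0542
Imag = 0.1084*0.866 = 0.0939

0.0542 + 0.0939i


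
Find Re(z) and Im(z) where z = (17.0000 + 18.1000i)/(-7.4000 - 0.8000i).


Multiply by conjugate: (17.0000 + 18.1000i)(-7.4000 + 0.8000i) / ((-7.4)^2 + (-0.8)^2)
Numerator real = 17*(-7.4) + 18.1*(-0.8) = -140.28
Numerator imag = 18.1*(-7.4) - 17*(-0.8) = -120.34
Denominator = 55.4
Re(z) = -140.28/55.4 = -2.5321
Im(z) = -120.34/55.4 = -2.1722

Re(z) = -2.5321, Im(z) = -2.1722


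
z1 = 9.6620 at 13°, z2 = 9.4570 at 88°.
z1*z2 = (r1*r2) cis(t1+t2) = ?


r = 9.6620 * 9.4570 = 91.3735
theta = 13° + 88° = 101° = 101° (mod 360)

91.3735 cis(101°)


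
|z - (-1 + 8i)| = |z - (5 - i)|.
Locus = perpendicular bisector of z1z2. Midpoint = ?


Equal distances means the locus is the perpendicular bisector of z1 and z2.
Midpoint = ((-1+5)/2, (8+(-1))/2) = (2.0000, 3.5000)

Perpendicular bisector through (2.0000, 3.5000)


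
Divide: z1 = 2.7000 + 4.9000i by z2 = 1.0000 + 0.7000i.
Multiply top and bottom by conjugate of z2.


Conjugate of z2 = 1.0000 - 0.7000i
Numerator: (2.7000 + 4.9000i)(1.0000 - 0.7000i) = 6.1300 + 3.0100i
Denominator: 1^2 + 0.7^2 = 1.49
Result = (6.1300 + 3.0100i)/1.49

4.1141 + 2.0201i


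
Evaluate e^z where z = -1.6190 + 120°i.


e^-1.6190 = 0.198097
cos(120°) = -0.5
sin(120°) = 0.866
Real = 0.198097*(-0.5) = -0.0990
Imag = 0.198097*0.866 = 0.1716

-0.0990 + 0.1716i


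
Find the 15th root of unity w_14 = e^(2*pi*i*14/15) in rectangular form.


Angle = 360*14/15 = 336°
a = cos(336°) = 0.9135
b = sin(336°) = -0.4067

0.9135 - 0.4067i


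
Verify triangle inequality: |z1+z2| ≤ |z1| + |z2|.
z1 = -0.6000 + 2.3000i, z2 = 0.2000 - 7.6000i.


|z1| = sqrt((-0.6)^2 + 2.3^2) = sqrt(5.65) = 2.3770
|z2| = sqrt(0.2^2 + (-7.6)^2) = sqrt(57.8) = 7.6026
z1+z2 = -0.4000 - 5.3000i
|z1+z2| = sqrt(28.25) = 5.3151
|z1|+|z2| = 2.3770 + 7.6026 = 9.9796

|z1+z2| = 5.3151 ≤ |z1|+|z2| = 9.9796 (verified)


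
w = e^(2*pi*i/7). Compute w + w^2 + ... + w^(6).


With w = e^(2*pi*i/7), all 7 of the 7th roots of unity w^0 = 1, w, ..., w^(6) sum to 0: 1 + w + ... + w^(6) = (1 - w^7)/(1 - w) = 0 since w^7 = 1, w ≠ 1.
Removing the root 1: w + w^2 + ... + w^(6) = 0 - 1 = -1

Sum = -1


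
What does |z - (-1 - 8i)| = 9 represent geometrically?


|z - z0| = r is a circle with center z0 and radius r.
Center = (-1, -8), radius = 9

Circle with center (-1, -8) and radius 9


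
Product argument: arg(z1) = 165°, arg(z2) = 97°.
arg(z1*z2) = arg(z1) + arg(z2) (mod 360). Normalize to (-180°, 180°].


arg(z1*z2) = 165° + 97° = 262°
Normalized to (-180°, 180°]: -98°

-98°


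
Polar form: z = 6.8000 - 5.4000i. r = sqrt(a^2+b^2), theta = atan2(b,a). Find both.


r = sqrt(46.24+29.16) = sqrt(75.4) = 8.6833
theta = atan2(-5.4, 6.8) = -38.4537 degrees

r = 8.6833, theta = -38.4537 degrees


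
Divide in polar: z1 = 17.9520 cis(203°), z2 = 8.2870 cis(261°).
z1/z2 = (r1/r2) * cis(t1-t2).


r = 17.9520 / 8.2870 = 2.1663
theta = 203° - 261° = -58° = 302° (mod 360)

2.1663 cis(302°)


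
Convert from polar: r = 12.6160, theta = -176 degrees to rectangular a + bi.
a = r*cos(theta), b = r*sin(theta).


a = 12.6160*cos(-176°) = 12.6160*(-0.997564) = -12.5853
b = 12.6160*sin(-176°) = 12.6160*(-0.069756) = -0.8800

-12.5853 - 0.8800i


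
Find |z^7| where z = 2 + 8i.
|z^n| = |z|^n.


|z| = sqrt(4+64) = sqrt(68) = 8.2462
|z^7| = |z|^7 = (sqrt(68))^7 = 68^3 * sqrt(68) = 314432*sqrt(68)

|z^7| = 314432*sqrt(68) ≈ 2592872.6961


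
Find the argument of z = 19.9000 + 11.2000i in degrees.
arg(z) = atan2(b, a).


Re = 19.9, Im = 11.2
arg = atan2(11.2, 19.9) = 29.3714 degrees

arg(z) = 29.3714 degrees


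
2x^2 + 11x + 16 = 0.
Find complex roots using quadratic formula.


disc = 11^2 - 4*2*16 = 121 - 128 = -7
sqrt(|disc|) = sqrt(7) = 2.6458
Real part = -11/(2*2) = -2.7500
Imag part = 2.6458/(2*2) = 0.6614

-2.7500 ± 0.6614i


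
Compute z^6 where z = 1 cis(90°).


r^6 = 1^6 = 1
n*theta = 6*90° = 540° = 180° (mod 360)
a = 1*cos(180°) = -1.0000
b = 1*sin(180°) = 0

1 cis(180°) = -1.0000 + 0i


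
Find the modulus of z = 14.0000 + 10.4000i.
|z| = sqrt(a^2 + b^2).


|z| = sqrt(14^2 + 10.4^2) = sqrt(196 + 108.16) = sqrt(304.16) = 17.4402

|z| = 17.4402


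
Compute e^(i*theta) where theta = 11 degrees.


cos(11°) = 0.9816
sin(11°) = 0.1908

e^(i*11°) = 0.9816 + 0.1908i


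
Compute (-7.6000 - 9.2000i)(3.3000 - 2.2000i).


Real = -7.6*3.3 - (-9.2)*(-2.2) = -25.08 - 20.24 = -45.32
Imag = -7.6*(-2.2) + 3.3*(-9.2) = 16.72 - (30.36) = -13.64

-45.3200 - 13.6400i


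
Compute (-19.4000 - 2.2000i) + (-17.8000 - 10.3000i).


Real: -19.4 - 17.8 = -37.2
Imag: -2.2 - 10.3 = -12.5

-37.2000 - 12.5000i


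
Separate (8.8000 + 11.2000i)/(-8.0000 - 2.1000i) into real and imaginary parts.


Multiply by conjugate: (8.8000 + 11.2000i)(-8.0000 + 2.1000i) / ((-8)^2 + (-2.1)^2)
Numerator real = 8.8*(-8) + 11.2*(-2.1) = -93.92
Numerator imag = 11.2*(-8) - 8.8*(-2.1) = -71.12
Denominator = 68.41
Re(z) = -93.92/68.41 = -1.3729
Im(z) = -71.12/68.41 = -1.0396

Re(z) = -1.3729, Im(z) = -1.0396


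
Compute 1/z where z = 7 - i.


|z|^2 = 49+1 = 50
1/z = (7 + 1i)/50

1/z = 0.1400 + 0.0200i


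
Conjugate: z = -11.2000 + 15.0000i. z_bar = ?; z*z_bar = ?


z_bar = -11.2000 - 15.0000i
z*z_bar = (-11.2)^2 + 15^2 = 125.44 + 225 = 350.44

z_bar = -11.2000 - 15.0000i, z*z_bar = 350.44


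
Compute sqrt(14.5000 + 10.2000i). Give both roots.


|z| = sqrt(210.25+104.04) = 17.7282
sqrt((|z|+a)/2) = sqrt((17.7282+14.5)/2) = sqrt(16.1141) = 4.0142
sqrt((|z|-a)/2) = sqrt((17.7282-14.5)/2) = sqrt(1.6141) = 1.2705

±(4.0142 + 1.2705i) i.e. 4.0142 + 1.2705i and -4.0142 - 1.2705i


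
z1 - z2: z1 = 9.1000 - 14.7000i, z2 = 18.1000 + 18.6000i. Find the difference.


Real: 9.1 - 18.1 = -9
Imag: -14.7 - 18.6 = -33.3

-9.0000 - 33.3000i


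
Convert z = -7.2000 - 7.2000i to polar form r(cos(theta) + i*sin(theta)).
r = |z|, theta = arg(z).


r = sqrt(51.84+51.84) = sqrt(103.68) = 10.1823
theta = atan2(-7.2, -7.2) = -135.0000 degrees

r = 10.1823, theta = -135.0000 degrees


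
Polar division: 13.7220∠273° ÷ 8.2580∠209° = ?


r = 13.7220 / 8.2580 = 1.6617
theta = 273° - 209° = 64° = 64° (mod 360)

1.6617 cis(64°)


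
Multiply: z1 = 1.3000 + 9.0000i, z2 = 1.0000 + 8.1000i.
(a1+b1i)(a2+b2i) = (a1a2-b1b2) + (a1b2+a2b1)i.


Real = 1.3*1 - 9*8.1 = 1.3 - 72.9 = -71.6
Imag = 1.3*8.1 + 1*9 = 10.53 + 9 = 19.53

-71.6000 + 19.5300i


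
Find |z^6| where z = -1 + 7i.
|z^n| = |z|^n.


|z| = sqrt(1+49) = sqrt(50) = 7.0711
|z^6| = |z|^6 = (sqrt(50))^6 = 50^3 = 125000

|z^6| = 125000


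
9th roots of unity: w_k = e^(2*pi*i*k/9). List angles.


The 9th roots of unity are cis(360k/9°) for k=0..8
Angle step = 360/9 = 40°
Primitive root: cis(40°)
Primitive root = 0.7660 + 0.6428i

9 roots at angles: 0°, 40°, 80°, 120°, 160°, 200°, 240°, 280°, 320°


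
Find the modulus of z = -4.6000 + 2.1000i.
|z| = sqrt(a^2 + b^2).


|z| = sqrt((-4.6)^2 + 2.1^2) = sqrt(21.16 + 4.41) = sqrt(25.57) = 5.0567

|z| = 5.0567


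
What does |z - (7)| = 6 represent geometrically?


|z - z0| = r is a circle with center z0 and radius r.
Center = (7, 0), radius = 6

Circle with center (7, 0) and radius 6


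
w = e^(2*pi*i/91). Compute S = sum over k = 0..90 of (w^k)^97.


The roots are w_k = w^k with w = e^(2*pi*i/91), and (w^k)^97 = (w^97)^k.
So S = 1 + u + u^2 + ... + u^(90) with u = w^97.
97 = 1*91 + 6, so 97 is not a multiple of 91: u = (w^91)^1 * w^6 = w^6 ≠ 1 (w is a primitive 91th root), while u^91 = (w^91)^97 = 1.
Geometric series: S = (1 - u^91)/(1 - u) = (1 - 1)/(1 - u) = 0

S = 0


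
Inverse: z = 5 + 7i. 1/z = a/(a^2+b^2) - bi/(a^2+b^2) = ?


|z|^2 = 25+49 = 74
1/z = (5 - 7i)/74

1/z = 0.0676 - 0.0946i


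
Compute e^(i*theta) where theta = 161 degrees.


cos(161°) = -0.9455
sin(161°) = 0.3256

e^(i*161°) = -0.9455 + 0.3256i


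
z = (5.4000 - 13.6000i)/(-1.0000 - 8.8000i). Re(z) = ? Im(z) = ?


Multiply by conjugate: (5.4000 - 13.6000i)(-1.0000 + 8.8000i) / ((-1)^2 + (-8.8)^2)
Numerator real = 5.4*(-1) - (13.6)*(-8.8) = 114.28
Numerator imag = -13.6*(-1) - 5.4*(-8.8) = 61.12
Denominator = 78.44
Re(z) = 114.28/78.44 = 1.4569
Im(z) = 61.12/78.44 = 0.7792

Re(z) = 1.4569, Im(z) = 0.7792


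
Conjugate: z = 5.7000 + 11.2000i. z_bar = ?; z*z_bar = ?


z_bar = 5.7000 - 11.2000i
z*z_bar = 5.7^2 + 11.2^2 = 32.49 + 125.44 = 157.93

z_bar = 5.7000 - 11.2000i, z*z_bar = 157.93


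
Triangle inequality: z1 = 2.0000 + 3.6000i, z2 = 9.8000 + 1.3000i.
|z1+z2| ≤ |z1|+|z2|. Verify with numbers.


|z1| = sqrt(2^2 + 3.6^2) = sqrt(16.96) = 4.1183
|z2| = sqrt(9.8^2 + 1.3^2) = sqrt(97.73) = 9.8858
z1+z2 = 11.8000 + 4.9000i
|z1+z2| = sqrt(163.25) = 12.7769
|z1|+|z2| = 4.1183 + 9.8858 = 14.0041

|z1+z2| = 12.7769 ≤ |z1|+|z2| = 14.0041 (verified)


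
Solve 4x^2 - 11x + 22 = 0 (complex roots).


disc = (-11)^2 - 4*4*22 = 121 - 352 = -231
sqrt(|disc|) = sqrt(231) = 15.1987
Real part = 11/(2*4) = 1.3750
Imag part = 15.1987/(2*4) = 1.8998

1.3750 ± 1.8998i


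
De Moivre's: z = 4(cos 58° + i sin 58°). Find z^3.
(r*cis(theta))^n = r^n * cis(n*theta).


r^3 = 4^3 = 64
n*theta = 3*58° = 174° = 174° (mod 360)
a = 64*cos(174°) = -63.6494
b = 64*sin(174°) = 6.6898

64 cis(174°) = -63.6494 + 6.6898i


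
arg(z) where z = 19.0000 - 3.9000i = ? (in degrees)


Re = 19, Im = -3.9
arg = atan2(-3.9, 19) = -11.5996 degrees

arg(z) = -11.5996 degrees


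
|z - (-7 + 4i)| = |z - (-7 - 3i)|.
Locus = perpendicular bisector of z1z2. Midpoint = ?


Equal distances means the locus is the perpendicular bisector of z1 and z2.
Midpoint = ((-7+(-7))/2, (4+(-3))/2) = (-7.0000, 0.5000)

Perpendicular bisector through (-7.0000, 0.5000)


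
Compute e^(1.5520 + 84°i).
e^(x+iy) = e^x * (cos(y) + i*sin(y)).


e^1.5520 = 4.7209
cos(84°) = 0.10453
sin(84°) = 0.99452
Real = 4.7209*0.10453 = 0.4935
Imag = 4.7209*0.99452 = 4.6950

0.4935 + 4.6950i


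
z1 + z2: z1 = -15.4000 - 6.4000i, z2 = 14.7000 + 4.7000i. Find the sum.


Real: -15.4 + 14.7 = -0.7
Imag: -6.4 + 4.7 = -1.7

-0.7000 - 1.7000i


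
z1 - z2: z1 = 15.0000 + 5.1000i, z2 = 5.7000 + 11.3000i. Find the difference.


Real: 15 - 5.7 = 9.3
Imag: 5.1 - 11.3 = -6.2

9.3000 - 6.2000i


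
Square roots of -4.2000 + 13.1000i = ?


|z| = sqrt(17.64+171.61) = 13.7568
sqrt((|z|+a)/2) = sqrt((13.7568+(-4.2))/2) = sqrt(4.7784) = 2.1860
sqrt((|z|-a)/2) = sqrt((13.7568-(-4.2))/2) = sqrt(8.9784) = 2.9964

±(2.1860 + 2.9964i) i.e. 2.1860 + 2.9964i and -2.1860 - 2.9964i


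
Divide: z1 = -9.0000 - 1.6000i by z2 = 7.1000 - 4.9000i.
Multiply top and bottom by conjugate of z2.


Conjugate of z2 = 7.1000 + 4.9000i
Numerator: (-9.0000 - 1.6000i)(7.1000 + 4.9000i) = -56.0600 - 55.4600i
Denominator: 7.1^2 + (-4.9)^2 = 74.42
Result = (-56.0600 - 55.4600i)/74.42

-0.7533 - 0.7452i


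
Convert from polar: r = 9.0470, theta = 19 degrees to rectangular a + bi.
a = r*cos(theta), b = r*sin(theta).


a = 9.0470*cos(19°) = 9.0470*0.94552 = 8.5541
b = 9.0470*sin(19°) = 9.0470*0.32557 = 2.9454

8.5541 + 2.9454i


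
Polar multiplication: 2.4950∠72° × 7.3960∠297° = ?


r = 2.4950 * 7.3960 = 18.4530
theta = 72° + 297° = 369° = 9° (mod 360)

18.4530 cis(9°)


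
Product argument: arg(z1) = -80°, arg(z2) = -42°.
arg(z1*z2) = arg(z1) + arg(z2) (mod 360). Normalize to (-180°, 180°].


arg(z1*z2) = -80° - 42° = -122°
Normalized to (-180°, 180°]: -122°

-122°


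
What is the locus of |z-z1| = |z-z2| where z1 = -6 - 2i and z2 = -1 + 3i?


Equal distances means the locus is the perpendicular bisector of z1 and z2.
Midpoint = ((-6+(-1))/2, (-2+3)/2) = (-3.5000, 0.5000)

Perpendicular bisector through (-3.5000, 0.5000)


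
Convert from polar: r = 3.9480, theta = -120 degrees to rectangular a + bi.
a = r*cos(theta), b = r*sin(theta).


a = 3.9480*cos(-120°) = 3.9480*(-0.5) = -1.9740
b = 3.9480*sin(-120°) = 3.9480*(-0.86603) = -3.4191

-1.9740 - 3.4191i


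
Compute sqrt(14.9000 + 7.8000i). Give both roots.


|z| = sqrt(222.01+60.84) = 16.8181
sqrt((|z|+a)/2) = sqrt((16.8181+14.9)/2) = sqrt(15.8591) = 3.9823
sqrt((|z|-a)/2) = sqrt((16.8181-14.9)/2) = sqrt(0.9591) = 0.9793

±(3.9823 + 0.9793i) i.e. 3.9823 + 0.9793i and -3.9823 - 0.9793i


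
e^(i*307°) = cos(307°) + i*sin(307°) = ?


cos(307°) = 0.6018
sin(307°) = -0.7986

e^(i*307°) = 0.6018 - 0.7986i


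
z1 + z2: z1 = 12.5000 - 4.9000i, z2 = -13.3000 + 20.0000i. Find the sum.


Real: 12.5 - 13.3 = -0.8
Imag: -4.9 + 20 = 15.1

-0.8000 + 15.1000i


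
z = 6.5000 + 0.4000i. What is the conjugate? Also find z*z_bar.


z_bar = 6.5000 - 0.4000i
z*z_bar = 6.5^2 + 0.4^2 = 42.25 + 0.16 = 42.41

z_bar = 6.5000 - 0.4000i, z*z_bar = 42.41


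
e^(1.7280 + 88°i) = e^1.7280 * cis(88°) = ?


e^1.7280 = 5.6294
cos(88°) = 0.0349
sin(88°) = 0.9994
Real = 5.6294*0.0349 = 0.1965
Imag = 5.6294*0.9994 = 5.6260

0.1965 + 5.6260i


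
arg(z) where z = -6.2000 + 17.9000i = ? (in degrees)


Re = -6.2, Im = 17.9
arg = atan2(17.9, -6.2) = 109.1045 degrees

arg(z) = 109.1045 degrees


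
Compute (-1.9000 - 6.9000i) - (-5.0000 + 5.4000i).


Real: -1.9 + 5 = 3.1
Imag: -6.9 - 5.4 = -12.3

3.1000 - 12.3000i


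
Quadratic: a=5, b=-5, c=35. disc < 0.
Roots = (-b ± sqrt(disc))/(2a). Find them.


disc = (-5)^2 - 4*5*35 = 25 - 700 = -675
sqrt(|disc|) = sqrt(675) = 25.9808
Real part = 5/(2*5) = 0.5000
Imag part = 25.9808/(2*5) = 2.5981

0.5000 ± 2.5981i


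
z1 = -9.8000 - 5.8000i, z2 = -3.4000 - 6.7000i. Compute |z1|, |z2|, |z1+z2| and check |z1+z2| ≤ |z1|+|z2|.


|z1| = sqrt((-9.8)^2 + (-5.8)^2) = sqrt(129.68) = 11.3877
|z2| = sqrt((-3.4)^2 + (-6.7)^2) = sqrt(56.45) = 7.5133
z1+z2 = -13.2000 - 12.5000i
|z1+z2| = sqrt(330.49) = 18.1794
|z1|+|z2| = 11.3877 + 7.5133 = 18.9010

|z1+z2| = 18.1794 ≤ |z1|+|z2| = 18.9010 (verified)


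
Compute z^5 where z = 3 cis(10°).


r^5 = 3^5 = 243
n*theta = 5*10° = 50° = 50° (mod 360)
a = 243*cos(50°) = 156.1974
b = 243*sin(50°) = 186.1488

243 cis(50°) = 156.1974 + 186.1488i


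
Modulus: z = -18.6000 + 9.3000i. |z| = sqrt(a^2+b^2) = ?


|z| = sqrt((-18.6)^2 + 9.3^2) = sqrt(345.96 + 86.49) = sqrt(432.45) = 20.7954

|z| = 20.7954


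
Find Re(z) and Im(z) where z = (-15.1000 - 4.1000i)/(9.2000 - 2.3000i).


Multiply by conjugate: (-15.1000 - 4.1000i)(9.2000 + 2.3000i) / (9.2^2 + (-2.3)^2)
Numerator real = -15.1*9.2 - (4.1)*(-2.3) = -129.49
Numerator imag = -4.1*9.2 - (-15.1)*(-2.3) = -72.45
Denominator = 89.93
Re(z) = -129.49/89.93 = -1.4399
Im(z) = -72.45/89.93 = -0.8056

Re(z) = -1.4399, Im(z) = -0.8056


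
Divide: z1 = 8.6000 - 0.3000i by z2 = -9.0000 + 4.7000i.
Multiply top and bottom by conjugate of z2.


Conjugate of z2 = -9.0000 - 4.7000i
Numerator: (8.6000 - 0.3000i)(-9.0000 - 4.7000i) = -78.8100 - 37.7200i
Denominator: (-9)^2 + 4.7^2 = 103.09
Result = (-78.8100 - 37.7200i)/103.09

-0.7645 - 0.3659i


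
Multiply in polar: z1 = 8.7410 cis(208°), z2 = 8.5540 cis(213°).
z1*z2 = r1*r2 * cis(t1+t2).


r = 8.7410 * 8.5540 = 74.7705
theta = 208° + 213° = 421° = 61° (mod 360)

74.7705 cis(61°)


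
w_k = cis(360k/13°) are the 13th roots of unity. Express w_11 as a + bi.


Angle = 360*11/13 = 304.6154°
a = cos(304.6154°) = 0.5681
b = sin(304.6154°) = -0.8230

0.5681 - 0.8230i


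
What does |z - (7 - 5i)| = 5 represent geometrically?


|z - z0| = r is a circle with center z0 and radius r.
Center = (7, -5), radius = 5

Circle with center (7, -5) and radius 5


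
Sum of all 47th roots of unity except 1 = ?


With w = e^(2*pi*i/47), all 47 of the 47th roots of unity w^0 = 1, w, ..., w^(46) sum to 0: 1 + w + ... + w^(46) = (1 - w^47)/(1 - w) = 0 since w^47 = 1, w ≠ 1.
Removing the root 1: w + w^2 + ... + w^(46) = 0 - 1 = -1

Sum = -1


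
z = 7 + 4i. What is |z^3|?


|z| = sqrt(49+16) = sqrt(65) = 8.0623
|z^3| = |z|^3 = (sqrt(65))^3 = 65*sqrt(65)

|z^3| = 65*sqrt(65) ≈ 524.0468


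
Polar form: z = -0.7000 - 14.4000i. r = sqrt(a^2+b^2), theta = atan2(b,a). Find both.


r = sqrt(0.49+207.36) = sqrt(207.85) = 14.4170
theta = atan2(-14.4, -0.7) = -92.7830 degrees

r = 14.4170, theta = -92.7830 degrees


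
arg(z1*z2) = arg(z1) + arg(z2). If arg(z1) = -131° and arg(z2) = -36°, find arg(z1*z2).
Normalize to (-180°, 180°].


arg(z1*z2) = -131° - 36° = -167°
Normalized to (-180°, 180°]: -167°

-167°


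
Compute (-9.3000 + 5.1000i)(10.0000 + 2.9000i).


Real = -9.3*10 - 5.1*2.9 = -93 - 14.79 = -107.79
Imag = -9.3*2.9 + 10*5.1 = -26.97 + 51 = 24.03

-107.7900 + 24.0300i


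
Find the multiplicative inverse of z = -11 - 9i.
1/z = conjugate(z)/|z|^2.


|z|^2 = 121+81 = 202
1/z = (-11 + 9i)/202

1/z = -0.0545 + 0.0446i


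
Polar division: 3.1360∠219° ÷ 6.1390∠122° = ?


r = 3.1360 / 6.1390 = 0.5108
theta = 219° - 122° = 97° = 97° (mod 360)

0.5108 cis(97°)


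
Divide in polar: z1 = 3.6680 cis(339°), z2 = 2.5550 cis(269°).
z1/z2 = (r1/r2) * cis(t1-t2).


r = 3.6680 / 2.5550 = 1.4356
theta = 339° - 269° = 70° = 70° (mod 360)

1.4356 cis(70°)


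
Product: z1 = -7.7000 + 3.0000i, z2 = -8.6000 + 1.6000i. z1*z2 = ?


Real = -7.7*(-8.6) - 3*1.6 = 66.22 - 4.8 = 61.42
Imag = -7.7*1.6 - (8.6)*3 = -12.32 - (25.8) = -38.12

61.4200 - 38.1200i


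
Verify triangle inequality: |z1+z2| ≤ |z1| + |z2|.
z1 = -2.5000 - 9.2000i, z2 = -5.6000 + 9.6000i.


|z1| = sqrt((-2.5)^2 + (-9.2)^2) = sqrt(90.89) = 9.5336
|z2| = sqrt((-5.6)^2 + 9.6^2) = sqrt(123.52) = 11.1140
z1+z2 = -8.1000 + 0.4000i
|z1+z2| = sqrt(65.77) = 8.1099
|z1|+|z2| = 9.5336 + 11.1140 = 20.6476

|z1+z2| = 8.1099 ≤ |z1|+|z2| = 20.6476 (verified)


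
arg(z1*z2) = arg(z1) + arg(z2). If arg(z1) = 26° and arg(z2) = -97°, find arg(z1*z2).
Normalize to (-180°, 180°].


arg(z1*z2) = 26° - 97° = -71°
Normalized to (-180°, 180°]: -71°

-71°


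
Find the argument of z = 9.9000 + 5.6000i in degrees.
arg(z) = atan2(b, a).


Re = 9.9, Im = 5.6
arg = atan2(5.6, 9.9) = 29.4950 degrees

arg(z) = 29.4950 degrees


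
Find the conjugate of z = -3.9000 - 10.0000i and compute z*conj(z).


z_bar = -3.9000 + 10.0000i
z*z_bar = (-3.9)^2 + (-10)^2 = 15.21 + 100 = 115.21

z_bar = -3.9000 + 10.0000i, z*z_bar = 115.21


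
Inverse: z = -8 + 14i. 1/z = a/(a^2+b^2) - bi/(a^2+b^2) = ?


|z|^2 = 64+196 = 260
1/z = (-8 - 14i)/260

1/z = -0.0308 - 0.0538i


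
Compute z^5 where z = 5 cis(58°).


r^5 = 5^5 = 3125
n*theta = 5*58° = 290° = 290° (mod 360)
a = 3125*cos(290°) = 1068.8129
b = 3125*sin(290°) = -2936.5394

3125 cis(290°) = 1068.8129 - 2936.5394i


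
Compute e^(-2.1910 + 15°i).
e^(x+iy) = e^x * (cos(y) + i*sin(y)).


e^-2.1910 = 0.1118
cos(15°) = 0.9659
sin(15°) = 0.2588
Real = 0.1118*0.9659 = 0.1080
Imag = 0.1118*0.2588 = 0.0289

0.1080 + 0.0289i


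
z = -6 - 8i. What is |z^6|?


|z| = sqrt(36+64) = sqrt(100) = 10
|z^6| = |z|^6 = 10^6 = 1000000

|z^6| = 1000000


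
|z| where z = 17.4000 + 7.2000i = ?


|z| = sqrt(17.4^2 + 7.2^2) = sqrt(302.76 + 51.84) = sqrt(354.6) = 18.8308

|z| = 18.8308


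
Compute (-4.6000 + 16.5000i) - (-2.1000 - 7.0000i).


Real: -4.6 + 2.1 = -2.5
Imag: 16.5 + 7 = 23.5

-2.5000 + 23.5000i


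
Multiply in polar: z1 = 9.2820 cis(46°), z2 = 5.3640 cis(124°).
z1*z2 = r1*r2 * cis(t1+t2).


r = 9.2820 * 5.3640 = 49.7886
theta = 46° + 124° = 170° = 170° (mod 360)

49.7886 cis(170°)


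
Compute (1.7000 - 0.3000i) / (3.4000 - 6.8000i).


Conjugate of z2 = 3.4000 + 6.8000i
Numerator: (1.7000 - 0.3000i)(3.4000 + 6.8000i) = 7.8200 + 10.5400i
Denominator: 3.4^2 + (-6.8)^2 = 57.8
Result = (7.8200 + 10.5400i)/57.8

0.1353 + 0.1824i


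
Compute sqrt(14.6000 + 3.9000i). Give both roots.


|z| = sqrt(213.16+15.21) = 15.1119
sqrt((|z|+a)/2) = sqrt((15.1119+14.6)/2) = sqrt(14.8560) = 3.8543
sqrt((|z|-a)/2) = sqrt((15.1119-14.6)/2) = sqrt(0.2560) = 0.5059

±(3.8543 + 0.5059i) i.e. 3.8543 + 0.5059i and -3.8543 - 0.5059i


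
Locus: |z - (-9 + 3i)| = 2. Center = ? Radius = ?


|z - z0| = r is a circle with center z0 and radius r.
Center = (-9, 3), radius = 2

Circle with center (-9, 3) and radius 2


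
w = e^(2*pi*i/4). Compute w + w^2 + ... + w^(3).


With w = e^(2*pi*i/4), all 4 of the 4th roots of unity w^0 = 1, w, ..., w^(3) sum to 0: 1 + w + ... + w^(3) = (1 - w^4)/(1 - w) = 0 since w^4 = 1, w ≠ 1.
Removing the root 1: w + w^2 + ... + w^(3) = 0 - 1 = -1

Sum = -1


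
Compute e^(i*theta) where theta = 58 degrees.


cos(58°) = 0.5299
sin(58°) = 0.8480

e^(i*58°) = 0.5299 + 0.8480i


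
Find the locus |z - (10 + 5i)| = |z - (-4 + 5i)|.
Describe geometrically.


Equal distances means the locus is the perpendicular bisector of z1 and z2.
Midpoint = ((10+(-4))/2, (5+5)/2) = (3.0000, 5.0000)

Perpendicular bisector through (3.0000, 5.0000)


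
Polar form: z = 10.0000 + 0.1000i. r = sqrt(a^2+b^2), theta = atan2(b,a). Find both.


r = sqrt(100+0.01) = sqrt(100.01) = 10.0005
theta = atan2(0.1, 10) = 0.5729 degrees

r = 10.0005, theta = 0.5729 degrees


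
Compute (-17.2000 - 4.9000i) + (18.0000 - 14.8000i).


Real: -17.2 + 18 = 0.8
Imag: -4.9 - 14.8 = -19.7

0.8000 - 19.7000i


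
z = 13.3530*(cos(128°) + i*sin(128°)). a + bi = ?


a = 13.3530*cos(128°) = 13.3530*(-0.61566) = -8.2209
b = 13.3530*sin(128°) = 13.3530*0.78801 = 10.5223

-8.2209 + 10.5223i


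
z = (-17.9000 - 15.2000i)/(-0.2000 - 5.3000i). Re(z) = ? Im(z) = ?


Multiply by conjugate: (-17.9000 - 15.2000i)(-0.2000 + 5.3000i) / ((-0.2)^2 + (-5.3)^2)
Numerator real = -17.9*(-0.2) - (15.2)*(-5.3) = 84.14
Numerator imag = -15.2*(-0.2) - (-17.9)*(-5.3) = -91.83
Denominator = 28.13
Re(z) = 84.14/28.13 = 2.9911
Im(z) = -91.83/28.13 = -3.2645

Re(z) = 2.9911, Im(z) = -3.2645
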